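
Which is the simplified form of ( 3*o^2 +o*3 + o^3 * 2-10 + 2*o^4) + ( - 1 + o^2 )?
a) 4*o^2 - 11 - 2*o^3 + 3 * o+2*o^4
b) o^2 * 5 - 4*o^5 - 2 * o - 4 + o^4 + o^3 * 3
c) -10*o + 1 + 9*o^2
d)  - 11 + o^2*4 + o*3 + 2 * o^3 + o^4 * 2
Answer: d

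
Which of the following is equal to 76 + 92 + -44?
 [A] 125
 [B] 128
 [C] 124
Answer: C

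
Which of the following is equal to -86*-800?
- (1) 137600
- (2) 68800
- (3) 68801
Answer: 2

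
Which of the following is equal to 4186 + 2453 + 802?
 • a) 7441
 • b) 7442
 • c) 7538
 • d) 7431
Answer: a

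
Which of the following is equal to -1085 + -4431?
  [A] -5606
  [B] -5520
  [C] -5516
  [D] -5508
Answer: C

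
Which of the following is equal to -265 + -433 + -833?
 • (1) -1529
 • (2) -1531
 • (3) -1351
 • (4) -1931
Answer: 2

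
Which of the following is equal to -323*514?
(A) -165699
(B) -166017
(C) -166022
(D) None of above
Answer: C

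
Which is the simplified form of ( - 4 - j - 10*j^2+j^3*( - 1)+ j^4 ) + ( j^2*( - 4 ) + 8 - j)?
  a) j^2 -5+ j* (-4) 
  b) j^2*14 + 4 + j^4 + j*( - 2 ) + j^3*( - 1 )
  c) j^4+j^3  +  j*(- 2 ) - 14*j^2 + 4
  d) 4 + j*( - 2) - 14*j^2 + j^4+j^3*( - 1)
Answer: d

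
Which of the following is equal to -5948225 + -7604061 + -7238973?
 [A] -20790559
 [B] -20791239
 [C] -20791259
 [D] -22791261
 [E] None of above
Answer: C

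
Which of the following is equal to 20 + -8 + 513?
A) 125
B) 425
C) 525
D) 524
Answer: C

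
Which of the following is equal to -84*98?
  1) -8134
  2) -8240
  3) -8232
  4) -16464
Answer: 3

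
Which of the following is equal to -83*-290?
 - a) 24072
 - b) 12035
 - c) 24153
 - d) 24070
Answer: d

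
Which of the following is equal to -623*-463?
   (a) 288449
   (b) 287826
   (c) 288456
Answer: a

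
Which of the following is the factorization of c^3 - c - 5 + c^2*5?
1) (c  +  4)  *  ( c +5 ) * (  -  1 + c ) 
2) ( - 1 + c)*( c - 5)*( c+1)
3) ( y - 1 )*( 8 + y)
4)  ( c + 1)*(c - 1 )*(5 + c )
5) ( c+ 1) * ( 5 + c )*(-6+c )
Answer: 4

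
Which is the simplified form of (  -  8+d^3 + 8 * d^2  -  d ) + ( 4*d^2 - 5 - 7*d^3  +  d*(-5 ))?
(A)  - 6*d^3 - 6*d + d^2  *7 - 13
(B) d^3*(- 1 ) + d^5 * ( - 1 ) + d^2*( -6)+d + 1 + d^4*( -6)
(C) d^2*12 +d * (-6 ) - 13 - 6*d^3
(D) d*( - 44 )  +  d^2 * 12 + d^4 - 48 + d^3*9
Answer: C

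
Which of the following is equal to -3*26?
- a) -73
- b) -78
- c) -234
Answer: b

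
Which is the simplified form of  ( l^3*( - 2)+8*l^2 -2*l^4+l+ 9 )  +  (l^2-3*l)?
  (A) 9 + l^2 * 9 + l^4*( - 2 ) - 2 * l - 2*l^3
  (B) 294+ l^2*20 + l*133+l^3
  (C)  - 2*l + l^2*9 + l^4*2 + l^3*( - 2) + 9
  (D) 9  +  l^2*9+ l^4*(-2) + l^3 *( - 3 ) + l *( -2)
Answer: A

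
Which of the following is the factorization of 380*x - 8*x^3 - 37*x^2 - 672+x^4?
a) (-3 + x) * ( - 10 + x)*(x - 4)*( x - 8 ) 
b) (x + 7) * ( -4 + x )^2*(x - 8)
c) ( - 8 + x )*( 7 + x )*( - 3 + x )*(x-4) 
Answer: c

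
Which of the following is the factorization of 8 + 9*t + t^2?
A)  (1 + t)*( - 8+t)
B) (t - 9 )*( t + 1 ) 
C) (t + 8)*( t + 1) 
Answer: C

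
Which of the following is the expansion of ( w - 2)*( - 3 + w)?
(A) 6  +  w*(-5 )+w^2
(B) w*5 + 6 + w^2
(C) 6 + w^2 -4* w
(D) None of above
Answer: A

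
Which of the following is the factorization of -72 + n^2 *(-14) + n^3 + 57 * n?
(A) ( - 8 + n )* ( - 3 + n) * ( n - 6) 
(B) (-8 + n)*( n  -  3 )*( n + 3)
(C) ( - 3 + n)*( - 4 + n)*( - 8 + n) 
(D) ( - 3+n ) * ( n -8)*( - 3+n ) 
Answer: D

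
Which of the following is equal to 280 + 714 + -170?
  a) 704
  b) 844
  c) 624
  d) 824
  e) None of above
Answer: d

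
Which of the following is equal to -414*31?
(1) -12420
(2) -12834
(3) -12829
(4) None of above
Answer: 2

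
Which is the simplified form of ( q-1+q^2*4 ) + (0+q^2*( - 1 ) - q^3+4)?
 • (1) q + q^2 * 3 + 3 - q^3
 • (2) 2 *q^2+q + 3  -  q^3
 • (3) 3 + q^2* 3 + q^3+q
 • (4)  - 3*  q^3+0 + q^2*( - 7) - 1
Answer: 1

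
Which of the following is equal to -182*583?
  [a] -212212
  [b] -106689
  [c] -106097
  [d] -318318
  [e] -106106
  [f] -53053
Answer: e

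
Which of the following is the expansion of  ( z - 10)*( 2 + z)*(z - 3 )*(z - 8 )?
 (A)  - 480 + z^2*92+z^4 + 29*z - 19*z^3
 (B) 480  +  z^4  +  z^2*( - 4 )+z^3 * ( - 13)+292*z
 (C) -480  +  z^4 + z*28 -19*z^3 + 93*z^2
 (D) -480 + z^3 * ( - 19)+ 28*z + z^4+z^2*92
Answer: D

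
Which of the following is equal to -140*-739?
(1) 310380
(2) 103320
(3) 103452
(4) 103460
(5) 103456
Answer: 4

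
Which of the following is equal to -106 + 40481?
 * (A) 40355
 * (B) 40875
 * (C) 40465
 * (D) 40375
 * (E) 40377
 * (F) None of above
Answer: D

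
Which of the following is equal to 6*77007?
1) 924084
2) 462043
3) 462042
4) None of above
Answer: 3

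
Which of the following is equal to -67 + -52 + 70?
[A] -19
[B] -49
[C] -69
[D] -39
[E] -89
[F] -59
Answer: B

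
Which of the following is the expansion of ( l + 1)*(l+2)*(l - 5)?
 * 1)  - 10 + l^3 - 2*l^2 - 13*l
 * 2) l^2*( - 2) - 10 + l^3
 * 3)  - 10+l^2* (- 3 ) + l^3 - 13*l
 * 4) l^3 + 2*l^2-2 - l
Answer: 1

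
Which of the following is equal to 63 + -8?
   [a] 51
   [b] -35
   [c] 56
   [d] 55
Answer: d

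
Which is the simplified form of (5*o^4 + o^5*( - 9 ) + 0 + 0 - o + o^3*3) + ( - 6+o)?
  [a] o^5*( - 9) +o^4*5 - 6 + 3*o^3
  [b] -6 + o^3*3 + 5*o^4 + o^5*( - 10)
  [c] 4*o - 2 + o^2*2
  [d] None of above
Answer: a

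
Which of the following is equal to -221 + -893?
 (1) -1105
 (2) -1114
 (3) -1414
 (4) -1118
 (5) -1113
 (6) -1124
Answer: 2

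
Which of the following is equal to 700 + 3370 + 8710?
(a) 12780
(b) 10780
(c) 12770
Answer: a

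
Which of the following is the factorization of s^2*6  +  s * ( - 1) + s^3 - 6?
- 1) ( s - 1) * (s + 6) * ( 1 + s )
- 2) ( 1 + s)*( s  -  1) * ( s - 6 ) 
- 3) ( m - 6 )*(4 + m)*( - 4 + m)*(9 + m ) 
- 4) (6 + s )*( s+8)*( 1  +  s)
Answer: 1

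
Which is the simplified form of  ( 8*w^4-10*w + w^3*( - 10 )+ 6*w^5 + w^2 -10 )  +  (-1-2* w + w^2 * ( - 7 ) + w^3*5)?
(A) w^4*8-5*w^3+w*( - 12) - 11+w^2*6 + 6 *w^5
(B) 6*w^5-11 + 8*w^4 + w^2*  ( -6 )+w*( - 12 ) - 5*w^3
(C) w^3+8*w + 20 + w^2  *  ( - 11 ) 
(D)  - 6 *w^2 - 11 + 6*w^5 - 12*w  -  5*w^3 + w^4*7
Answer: B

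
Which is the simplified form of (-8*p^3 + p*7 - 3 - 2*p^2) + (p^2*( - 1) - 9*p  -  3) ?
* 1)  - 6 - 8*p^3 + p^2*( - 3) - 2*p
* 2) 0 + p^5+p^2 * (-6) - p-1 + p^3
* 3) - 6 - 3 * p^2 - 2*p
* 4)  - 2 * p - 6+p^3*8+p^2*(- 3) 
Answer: 1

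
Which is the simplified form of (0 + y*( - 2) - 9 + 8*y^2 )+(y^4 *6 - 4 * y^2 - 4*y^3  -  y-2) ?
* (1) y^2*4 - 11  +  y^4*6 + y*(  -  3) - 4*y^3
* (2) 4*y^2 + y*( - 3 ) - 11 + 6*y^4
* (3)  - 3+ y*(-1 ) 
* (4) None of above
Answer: 1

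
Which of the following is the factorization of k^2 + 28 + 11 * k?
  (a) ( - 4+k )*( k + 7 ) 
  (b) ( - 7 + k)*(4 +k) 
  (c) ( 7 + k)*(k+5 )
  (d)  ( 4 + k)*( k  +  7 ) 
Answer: d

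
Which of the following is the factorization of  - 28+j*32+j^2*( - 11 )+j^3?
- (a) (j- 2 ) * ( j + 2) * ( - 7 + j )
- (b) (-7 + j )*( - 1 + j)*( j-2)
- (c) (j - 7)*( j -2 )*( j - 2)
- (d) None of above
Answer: c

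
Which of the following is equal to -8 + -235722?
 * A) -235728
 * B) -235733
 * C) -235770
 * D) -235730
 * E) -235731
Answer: D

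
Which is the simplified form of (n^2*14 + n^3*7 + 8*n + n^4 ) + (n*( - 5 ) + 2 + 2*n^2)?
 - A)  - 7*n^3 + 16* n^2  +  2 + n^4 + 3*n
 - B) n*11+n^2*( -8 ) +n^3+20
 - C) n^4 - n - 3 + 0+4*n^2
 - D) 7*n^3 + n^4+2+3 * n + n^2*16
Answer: D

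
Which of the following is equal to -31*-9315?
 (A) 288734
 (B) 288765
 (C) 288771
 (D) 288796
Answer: B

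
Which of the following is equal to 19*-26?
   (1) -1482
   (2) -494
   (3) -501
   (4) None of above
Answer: 2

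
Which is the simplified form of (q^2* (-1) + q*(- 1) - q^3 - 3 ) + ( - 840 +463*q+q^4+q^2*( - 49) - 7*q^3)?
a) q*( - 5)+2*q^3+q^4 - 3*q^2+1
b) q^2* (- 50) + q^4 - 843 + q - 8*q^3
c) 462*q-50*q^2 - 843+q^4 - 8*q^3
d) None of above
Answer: c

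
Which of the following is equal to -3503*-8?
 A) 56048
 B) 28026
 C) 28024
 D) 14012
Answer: C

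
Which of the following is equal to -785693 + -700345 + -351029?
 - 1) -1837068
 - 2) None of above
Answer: 2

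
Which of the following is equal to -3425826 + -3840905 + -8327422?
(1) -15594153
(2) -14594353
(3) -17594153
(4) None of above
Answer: 1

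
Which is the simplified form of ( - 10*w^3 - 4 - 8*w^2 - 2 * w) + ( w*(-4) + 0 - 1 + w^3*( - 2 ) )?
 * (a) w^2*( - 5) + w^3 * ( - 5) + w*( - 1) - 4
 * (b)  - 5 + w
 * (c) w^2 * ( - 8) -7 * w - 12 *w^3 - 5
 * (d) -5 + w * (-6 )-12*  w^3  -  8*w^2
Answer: d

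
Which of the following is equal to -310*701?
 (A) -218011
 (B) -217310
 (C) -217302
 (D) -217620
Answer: B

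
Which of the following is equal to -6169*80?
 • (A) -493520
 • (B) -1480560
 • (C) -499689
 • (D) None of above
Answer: A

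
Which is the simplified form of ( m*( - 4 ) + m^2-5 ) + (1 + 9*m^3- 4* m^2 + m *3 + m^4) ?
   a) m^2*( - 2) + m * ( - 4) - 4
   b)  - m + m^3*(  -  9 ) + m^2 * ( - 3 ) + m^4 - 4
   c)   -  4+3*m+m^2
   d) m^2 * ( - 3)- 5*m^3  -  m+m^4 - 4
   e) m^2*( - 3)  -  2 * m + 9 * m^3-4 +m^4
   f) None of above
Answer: f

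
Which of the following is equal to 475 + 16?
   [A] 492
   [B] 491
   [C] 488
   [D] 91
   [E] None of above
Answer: B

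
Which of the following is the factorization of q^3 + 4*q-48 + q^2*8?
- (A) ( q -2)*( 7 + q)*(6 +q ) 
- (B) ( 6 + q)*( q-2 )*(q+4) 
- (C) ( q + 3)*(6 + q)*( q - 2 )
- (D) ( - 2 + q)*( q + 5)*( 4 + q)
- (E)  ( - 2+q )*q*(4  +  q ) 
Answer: B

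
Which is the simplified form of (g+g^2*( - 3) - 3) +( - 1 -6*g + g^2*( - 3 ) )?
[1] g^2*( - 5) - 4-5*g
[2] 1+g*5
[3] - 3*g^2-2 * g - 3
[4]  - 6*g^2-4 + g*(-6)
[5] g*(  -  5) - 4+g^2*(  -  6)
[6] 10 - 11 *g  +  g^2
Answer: 5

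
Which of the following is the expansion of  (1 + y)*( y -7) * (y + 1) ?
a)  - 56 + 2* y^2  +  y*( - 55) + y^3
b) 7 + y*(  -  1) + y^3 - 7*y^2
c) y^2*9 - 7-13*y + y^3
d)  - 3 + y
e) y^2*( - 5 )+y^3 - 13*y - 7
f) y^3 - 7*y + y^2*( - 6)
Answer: e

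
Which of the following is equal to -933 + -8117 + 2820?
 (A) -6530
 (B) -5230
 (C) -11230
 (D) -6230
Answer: D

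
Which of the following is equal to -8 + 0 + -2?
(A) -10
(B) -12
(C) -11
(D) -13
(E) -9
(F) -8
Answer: A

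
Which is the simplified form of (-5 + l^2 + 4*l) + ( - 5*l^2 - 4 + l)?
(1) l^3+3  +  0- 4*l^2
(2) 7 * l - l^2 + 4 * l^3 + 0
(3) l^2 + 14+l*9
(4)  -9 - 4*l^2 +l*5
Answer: 4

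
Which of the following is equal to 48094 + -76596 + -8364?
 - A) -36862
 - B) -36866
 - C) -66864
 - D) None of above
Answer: B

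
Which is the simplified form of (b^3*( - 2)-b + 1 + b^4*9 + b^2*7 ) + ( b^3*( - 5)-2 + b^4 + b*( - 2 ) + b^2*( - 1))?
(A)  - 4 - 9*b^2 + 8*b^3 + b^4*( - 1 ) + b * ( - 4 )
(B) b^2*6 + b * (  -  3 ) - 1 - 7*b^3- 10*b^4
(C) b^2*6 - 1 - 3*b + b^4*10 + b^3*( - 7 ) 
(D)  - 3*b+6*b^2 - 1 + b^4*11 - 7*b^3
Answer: C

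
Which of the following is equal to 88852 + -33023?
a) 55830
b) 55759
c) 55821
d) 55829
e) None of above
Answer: d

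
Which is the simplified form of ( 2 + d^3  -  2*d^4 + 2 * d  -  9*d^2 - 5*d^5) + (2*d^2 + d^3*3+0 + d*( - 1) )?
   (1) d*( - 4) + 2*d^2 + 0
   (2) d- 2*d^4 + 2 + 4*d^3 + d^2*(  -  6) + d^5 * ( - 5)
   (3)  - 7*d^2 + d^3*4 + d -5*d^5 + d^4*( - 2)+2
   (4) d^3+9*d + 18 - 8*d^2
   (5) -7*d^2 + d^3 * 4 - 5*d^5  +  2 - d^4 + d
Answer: 3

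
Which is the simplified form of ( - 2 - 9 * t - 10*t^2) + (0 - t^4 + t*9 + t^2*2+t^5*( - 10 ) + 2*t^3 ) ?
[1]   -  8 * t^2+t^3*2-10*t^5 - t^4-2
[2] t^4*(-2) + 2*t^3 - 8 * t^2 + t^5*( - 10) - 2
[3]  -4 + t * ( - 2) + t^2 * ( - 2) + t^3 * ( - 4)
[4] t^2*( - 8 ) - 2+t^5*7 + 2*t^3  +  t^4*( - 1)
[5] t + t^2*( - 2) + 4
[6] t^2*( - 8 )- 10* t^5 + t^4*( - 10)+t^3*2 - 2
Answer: 1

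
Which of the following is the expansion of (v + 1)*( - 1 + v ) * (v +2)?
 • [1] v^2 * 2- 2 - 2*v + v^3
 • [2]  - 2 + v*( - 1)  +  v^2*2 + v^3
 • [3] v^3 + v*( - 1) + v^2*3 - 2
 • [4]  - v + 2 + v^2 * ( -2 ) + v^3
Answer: 2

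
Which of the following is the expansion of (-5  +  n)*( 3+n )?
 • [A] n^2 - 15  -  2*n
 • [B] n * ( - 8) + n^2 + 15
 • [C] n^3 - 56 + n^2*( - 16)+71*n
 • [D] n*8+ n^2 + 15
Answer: A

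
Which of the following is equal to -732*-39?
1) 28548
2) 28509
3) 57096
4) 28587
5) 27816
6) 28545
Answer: 1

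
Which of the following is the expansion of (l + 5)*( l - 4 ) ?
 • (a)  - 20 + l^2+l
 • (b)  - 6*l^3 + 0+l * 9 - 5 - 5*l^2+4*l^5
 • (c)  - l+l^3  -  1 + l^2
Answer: a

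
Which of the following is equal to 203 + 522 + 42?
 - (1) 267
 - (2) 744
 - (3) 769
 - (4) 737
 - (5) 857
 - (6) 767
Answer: 6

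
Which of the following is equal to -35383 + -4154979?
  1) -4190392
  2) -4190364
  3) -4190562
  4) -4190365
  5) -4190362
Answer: 5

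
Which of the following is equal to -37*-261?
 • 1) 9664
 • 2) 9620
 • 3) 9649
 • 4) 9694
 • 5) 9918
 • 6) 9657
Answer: 6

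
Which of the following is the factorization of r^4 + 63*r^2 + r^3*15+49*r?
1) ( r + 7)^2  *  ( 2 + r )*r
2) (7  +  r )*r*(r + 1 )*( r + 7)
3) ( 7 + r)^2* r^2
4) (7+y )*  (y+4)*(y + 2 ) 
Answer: 2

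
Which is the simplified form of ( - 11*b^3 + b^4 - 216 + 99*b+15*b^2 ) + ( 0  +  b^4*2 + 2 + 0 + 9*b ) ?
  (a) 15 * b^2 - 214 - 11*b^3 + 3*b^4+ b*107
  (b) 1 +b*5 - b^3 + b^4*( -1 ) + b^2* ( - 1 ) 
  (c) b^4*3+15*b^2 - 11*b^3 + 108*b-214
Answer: c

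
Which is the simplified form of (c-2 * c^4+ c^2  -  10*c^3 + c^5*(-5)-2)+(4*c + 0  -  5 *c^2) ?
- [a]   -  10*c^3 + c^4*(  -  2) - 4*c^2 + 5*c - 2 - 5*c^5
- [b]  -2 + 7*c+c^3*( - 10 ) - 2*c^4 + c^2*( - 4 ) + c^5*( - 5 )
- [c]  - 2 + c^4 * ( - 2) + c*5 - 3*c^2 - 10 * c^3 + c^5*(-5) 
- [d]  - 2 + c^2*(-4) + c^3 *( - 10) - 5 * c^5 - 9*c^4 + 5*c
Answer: a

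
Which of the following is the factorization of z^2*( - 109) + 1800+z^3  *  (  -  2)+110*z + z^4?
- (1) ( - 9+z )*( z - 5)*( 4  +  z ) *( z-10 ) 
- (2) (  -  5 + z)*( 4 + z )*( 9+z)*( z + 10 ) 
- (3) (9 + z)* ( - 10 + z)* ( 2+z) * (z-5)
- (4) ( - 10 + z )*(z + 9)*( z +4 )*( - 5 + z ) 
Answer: 4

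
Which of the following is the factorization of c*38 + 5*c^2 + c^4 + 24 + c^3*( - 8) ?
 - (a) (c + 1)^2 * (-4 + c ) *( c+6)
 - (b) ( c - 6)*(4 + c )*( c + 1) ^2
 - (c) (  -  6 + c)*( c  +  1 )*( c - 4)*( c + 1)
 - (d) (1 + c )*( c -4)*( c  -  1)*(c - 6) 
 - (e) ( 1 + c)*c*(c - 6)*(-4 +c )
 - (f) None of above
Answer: c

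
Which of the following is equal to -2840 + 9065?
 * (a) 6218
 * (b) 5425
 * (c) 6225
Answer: c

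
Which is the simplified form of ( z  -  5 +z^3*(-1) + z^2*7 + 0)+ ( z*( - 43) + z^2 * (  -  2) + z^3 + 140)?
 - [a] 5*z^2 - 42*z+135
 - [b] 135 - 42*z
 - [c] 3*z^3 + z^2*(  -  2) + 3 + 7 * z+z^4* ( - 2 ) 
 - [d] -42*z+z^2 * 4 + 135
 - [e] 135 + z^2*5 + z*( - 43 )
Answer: a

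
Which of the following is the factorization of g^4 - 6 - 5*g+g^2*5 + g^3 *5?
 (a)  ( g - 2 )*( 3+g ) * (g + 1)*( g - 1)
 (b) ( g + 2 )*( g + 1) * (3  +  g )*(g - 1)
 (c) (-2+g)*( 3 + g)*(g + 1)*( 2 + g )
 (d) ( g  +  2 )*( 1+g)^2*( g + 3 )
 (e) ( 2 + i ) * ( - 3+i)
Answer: b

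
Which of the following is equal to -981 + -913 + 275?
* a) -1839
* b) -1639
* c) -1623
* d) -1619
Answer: d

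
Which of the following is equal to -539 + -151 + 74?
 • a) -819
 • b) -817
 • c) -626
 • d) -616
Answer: d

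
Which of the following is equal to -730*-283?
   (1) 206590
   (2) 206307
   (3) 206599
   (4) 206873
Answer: 1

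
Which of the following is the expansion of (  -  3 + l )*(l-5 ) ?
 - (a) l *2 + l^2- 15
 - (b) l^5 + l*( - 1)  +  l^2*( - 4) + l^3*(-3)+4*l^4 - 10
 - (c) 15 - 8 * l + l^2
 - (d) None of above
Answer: c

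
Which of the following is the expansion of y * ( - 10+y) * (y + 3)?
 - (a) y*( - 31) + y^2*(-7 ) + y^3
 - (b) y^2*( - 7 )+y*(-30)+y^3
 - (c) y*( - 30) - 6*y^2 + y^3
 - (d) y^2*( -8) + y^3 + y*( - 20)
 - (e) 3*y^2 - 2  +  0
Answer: b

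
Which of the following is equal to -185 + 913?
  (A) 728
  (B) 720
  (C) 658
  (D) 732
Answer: A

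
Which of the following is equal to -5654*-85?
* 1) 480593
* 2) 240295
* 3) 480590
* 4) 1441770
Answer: 3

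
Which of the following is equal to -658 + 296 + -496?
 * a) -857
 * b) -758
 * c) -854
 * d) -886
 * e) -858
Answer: e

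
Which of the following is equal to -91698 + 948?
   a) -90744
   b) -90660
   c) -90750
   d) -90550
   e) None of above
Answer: c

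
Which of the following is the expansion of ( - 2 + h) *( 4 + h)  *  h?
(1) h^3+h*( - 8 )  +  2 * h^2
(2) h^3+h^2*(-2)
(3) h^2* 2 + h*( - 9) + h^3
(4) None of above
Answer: 1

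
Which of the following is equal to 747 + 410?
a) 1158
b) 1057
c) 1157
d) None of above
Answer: c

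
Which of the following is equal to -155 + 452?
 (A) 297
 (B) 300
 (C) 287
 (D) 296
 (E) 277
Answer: A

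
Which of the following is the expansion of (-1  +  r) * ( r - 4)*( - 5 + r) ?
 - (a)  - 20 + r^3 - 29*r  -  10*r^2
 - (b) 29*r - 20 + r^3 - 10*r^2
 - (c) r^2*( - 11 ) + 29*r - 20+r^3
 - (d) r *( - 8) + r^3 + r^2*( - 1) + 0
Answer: b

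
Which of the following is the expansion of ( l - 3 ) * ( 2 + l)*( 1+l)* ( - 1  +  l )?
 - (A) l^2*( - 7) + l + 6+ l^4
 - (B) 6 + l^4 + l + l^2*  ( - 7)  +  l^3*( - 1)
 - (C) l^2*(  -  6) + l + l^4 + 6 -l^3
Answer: B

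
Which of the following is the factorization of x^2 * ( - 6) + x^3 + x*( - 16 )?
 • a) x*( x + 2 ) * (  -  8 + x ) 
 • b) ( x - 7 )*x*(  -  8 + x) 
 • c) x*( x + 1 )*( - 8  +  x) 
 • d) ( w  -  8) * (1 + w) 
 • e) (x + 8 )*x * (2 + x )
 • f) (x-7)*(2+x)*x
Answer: a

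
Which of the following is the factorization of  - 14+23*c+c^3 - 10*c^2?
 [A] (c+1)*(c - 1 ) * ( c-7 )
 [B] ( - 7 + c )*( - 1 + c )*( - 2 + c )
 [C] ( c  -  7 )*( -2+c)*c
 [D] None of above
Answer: B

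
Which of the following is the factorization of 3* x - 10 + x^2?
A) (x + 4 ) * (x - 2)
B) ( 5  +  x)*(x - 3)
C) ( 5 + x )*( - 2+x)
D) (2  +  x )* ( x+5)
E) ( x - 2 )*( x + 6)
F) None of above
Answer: C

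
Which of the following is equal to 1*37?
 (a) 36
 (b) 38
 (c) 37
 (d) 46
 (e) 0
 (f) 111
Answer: c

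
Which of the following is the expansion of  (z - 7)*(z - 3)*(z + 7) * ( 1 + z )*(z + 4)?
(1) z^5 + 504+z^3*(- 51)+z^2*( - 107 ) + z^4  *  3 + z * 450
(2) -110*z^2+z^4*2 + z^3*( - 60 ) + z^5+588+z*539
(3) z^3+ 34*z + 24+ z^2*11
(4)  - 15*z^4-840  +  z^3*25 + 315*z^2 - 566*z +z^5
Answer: 2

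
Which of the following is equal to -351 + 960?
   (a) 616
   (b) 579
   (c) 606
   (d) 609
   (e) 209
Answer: d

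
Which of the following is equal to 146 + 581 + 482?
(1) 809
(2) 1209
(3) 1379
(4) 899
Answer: 2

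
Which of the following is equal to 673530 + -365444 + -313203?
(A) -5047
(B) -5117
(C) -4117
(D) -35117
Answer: B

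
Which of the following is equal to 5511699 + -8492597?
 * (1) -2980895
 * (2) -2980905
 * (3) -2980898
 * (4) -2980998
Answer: 3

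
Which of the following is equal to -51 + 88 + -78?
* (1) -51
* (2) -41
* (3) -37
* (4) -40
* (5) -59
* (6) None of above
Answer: 2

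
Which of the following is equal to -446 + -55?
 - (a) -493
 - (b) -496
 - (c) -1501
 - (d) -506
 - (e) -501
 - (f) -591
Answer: e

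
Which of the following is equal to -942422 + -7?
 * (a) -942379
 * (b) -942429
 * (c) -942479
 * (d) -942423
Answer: b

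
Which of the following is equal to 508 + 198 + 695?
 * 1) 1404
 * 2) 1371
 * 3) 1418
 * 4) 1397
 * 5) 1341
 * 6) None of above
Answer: 6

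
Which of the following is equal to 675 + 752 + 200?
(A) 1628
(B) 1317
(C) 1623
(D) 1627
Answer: D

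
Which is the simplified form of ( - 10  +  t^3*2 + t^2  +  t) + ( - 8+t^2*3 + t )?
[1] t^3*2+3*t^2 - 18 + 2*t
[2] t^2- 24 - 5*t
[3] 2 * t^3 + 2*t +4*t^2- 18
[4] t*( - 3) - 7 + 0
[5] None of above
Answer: 3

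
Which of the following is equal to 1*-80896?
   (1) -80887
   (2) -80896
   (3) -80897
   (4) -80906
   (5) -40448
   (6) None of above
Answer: 2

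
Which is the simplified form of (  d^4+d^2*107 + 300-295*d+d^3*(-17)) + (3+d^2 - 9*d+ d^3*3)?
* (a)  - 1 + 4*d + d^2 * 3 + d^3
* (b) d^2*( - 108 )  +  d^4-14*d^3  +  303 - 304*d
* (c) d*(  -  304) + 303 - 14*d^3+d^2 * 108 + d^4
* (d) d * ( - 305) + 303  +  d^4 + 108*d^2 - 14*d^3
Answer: c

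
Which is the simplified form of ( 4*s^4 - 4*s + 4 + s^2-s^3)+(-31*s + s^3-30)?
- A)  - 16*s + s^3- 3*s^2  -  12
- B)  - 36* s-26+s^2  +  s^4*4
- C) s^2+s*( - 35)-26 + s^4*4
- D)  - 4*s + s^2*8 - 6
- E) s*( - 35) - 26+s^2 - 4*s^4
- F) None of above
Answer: C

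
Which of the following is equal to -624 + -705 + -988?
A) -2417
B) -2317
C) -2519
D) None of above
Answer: B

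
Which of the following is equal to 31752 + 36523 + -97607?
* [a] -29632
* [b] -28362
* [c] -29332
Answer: c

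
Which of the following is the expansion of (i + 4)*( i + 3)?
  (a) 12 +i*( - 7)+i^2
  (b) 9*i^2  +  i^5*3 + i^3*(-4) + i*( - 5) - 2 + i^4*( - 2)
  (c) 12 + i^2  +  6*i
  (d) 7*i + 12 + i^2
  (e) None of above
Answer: d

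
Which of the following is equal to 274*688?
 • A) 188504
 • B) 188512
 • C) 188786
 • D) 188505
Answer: B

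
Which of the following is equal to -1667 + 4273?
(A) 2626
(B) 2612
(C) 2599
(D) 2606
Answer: D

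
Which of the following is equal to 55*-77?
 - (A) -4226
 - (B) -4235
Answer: B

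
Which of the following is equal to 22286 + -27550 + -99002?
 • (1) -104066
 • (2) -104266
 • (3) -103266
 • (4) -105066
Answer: 2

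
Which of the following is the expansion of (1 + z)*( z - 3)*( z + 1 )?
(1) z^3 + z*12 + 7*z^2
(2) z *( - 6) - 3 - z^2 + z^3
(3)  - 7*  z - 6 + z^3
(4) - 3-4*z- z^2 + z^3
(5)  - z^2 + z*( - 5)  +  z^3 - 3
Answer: 5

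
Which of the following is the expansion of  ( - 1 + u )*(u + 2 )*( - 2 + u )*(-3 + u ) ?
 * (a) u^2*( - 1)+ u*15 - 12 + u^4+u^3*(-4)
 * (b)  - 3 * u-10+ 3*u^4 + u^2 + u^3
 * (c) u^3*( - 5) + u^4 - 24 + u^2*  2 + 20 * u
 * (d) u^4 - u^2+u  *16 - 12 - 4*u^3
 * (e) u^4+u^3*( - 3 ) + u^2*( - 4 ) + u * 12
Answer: d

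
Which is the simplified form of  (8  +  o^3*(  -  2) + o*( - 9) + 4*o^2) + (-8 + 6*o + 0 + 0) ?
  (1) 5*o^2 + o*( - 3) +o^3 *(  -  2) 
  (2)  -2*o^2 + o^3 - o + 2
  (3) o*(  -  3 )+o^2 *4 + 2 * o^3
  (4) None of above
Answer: 4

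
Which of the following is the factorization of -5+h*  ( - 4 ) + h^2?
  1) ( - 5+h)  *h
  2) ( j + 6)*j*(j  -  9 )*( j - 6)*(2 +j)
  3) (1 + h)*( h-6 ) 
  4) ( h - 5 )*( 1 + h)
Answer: 4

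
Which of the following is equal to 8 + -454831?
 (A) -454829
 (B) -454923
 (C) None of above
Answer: C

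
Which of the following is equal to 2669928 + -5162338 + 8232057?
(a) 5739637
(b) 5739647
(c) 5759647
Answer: b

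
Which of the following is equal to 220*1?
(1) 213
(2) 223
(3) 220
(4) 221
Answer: 3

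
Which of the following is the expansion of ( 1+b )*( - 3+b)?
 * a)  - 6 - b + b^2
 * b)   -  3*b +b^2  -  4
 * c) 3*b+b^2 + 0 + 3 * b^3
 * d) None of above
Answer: d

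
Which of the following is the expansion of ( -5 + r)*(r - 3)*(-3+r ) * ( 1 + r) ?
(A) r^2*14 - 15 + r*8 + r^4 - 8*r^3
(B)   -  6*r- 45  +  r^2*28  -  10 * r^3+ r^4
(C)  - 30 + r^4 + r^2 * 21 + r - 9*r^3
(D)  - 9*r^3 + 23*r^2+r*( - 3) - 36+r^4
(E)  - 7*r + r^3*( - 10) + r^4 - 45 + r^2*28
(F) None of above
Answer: B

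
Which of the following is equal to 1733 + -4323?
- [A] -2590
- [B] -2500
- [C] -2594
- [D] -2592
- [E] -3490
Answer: A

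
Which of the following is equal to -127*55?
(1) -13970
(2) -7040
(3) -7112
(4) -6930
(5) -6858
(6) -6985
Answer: 6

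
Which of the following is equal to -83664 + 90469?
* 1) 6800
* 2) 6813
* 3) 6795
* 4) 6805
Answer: 4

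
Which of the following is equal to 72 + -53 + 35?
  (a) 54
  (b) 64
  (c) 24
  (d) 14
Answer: a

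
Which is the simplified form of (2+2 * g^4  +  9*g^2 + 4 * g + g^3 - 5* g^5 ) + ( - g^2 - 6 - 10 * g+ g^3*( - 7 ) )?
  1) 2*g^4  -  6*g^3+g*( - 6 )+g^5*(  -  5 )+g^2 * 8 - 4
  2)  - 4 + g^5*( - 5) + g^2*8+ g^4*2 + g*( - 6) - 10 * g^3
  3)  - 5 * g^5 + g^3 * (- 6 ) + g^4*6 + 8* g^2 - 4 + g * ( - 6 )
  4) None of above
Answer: 1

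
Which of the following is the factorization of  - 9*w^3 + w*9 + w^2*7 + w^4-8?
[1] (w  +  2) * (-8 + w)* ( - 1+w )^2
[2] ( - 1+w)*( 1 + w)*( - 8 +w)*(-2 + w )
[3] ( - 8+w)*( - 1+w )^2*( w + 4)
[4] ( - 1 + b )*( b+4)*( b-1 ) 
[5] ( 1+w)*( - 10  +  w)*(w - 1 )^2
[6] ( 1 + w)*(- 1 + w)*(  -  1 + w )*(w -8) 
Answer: 6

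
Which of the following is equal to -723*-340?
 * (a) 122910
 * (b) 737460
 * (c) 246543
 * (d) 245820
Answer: d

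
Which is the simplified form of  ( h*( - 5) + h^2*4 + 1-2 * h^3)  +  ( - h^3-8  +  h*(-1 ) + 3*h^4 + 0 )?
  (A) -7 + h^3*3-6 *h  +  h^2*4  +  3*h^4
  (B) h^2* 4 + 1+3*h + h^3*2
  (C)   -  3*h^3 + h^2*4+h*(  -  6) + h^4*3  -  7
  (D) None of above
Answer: C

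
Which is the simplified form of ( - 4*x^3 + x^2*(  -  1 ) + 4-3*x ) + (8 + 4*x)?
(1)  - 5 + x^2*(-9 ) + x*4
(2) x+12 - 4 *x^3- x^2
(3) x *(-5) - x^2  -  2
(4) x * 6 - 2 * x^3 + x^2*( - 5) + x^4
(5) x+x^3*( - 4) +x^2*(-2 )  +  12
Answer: 2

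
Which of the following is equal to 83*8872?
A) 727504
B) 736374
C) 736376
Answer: C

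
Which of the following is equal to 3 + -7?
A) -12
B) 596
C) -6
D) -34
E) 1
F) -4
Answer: F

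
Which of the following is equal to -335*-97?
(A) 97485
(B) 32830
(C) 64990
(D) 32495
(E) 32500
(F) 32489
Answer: D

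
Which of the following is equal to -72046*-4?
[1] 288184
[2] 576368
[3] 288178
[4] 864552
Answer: 1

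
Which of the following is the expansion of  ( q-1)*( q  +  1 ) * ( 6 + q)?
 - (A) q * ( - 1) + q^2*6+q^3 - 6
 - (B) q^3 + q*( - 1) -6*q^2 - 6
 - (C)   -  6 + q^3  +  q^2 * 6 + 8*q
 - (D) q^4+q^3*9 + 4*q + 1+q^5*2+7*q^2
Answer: A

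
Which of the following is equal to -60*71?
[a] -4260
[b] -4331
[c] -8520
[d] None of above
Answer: a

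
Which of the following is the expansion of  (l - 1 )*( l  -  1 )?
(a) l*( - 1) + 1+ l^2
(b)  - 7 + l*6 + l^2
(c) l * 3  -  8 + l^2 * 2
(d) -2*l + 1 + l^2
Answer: d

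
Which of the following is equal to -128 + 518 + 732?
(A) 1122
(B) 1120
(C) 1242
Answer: A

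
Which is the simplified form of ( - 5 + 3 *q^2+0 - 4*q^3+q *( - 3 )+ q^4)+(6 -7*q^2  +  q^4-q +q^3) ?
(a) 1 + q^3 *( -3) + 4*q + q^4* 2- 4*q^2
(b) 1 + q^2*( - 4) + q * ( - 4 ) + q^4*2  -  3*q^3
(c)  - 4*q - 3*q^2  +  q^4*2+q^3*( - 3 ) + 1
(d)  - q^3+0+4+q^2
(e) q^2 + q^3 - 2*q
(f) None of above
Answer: b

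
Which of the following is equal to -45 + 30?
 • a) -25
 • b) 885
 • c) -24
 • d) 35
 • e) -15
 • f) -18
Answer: e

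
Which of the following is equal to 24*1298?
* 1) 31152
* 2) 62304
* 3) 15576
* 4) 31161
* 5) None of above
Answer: 1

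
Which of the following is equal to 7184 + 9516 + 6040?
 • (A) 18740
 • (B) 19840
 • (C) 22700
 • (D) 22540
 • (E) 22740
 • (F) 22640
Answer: E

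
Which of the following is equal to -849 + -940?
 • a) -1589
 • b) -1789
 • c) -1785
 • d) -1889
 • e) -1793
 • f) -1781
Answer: b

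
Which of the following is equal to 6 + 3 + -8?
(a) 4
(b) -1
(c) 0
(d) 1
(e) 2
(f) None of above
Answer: d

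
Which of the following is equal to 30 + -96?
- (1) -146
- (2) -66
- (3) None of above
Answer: 2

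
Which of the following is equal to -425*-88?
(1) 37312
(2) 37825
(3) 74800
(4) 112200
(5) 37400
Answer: 5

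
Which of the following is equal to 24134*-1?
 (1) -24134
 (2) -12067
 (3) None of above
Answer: 1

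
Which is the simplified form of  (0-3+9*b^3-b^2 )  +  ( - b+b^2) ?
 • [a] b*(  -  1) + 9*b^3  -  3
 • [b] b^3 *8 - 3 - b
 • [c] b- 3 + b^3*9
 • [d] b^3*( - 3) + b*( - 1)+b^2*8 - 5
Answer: a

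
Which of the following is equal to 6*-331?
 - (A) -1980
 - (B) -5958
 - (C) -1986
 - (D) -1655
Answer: C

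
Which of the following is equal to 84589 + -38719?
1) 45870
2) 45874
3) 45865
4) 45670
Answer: 1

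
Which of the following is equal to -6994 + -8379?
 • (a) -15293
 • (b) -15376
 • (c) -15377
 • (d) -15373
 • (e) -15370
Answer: d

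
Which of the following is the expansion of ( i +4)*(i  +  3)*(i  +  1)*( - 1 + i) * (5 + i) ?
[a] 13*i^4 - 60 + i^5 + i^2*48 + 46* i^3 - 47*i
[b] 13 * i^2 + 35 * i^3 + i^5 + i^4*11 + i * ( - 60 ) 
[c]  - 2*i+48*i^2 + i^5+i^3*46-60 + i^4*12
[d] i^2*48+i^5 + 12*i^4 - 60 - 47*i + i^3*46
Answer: d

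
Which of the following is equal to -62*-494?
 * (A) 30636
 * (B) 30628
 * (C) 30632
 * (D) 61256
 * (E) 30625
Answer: B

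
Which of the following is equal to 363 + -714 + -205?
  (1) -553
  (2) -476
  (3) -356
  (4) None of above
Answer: 4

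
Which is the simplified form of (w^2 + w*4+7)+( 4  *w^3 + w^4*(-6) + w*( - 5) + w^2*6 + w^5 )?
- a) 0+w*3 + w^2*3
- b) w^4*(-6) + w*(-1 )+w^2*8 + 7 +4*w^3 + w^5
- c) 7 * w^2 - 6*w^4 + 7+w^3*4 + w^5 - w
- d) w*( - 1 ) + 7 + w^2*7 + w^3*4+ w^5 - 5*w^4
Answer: c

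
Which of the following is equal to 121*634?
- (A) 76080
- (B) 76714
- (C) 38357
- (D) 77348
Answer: B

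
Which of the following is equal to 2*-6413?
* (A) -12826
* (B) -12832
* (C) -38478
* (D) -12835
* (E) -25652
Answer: A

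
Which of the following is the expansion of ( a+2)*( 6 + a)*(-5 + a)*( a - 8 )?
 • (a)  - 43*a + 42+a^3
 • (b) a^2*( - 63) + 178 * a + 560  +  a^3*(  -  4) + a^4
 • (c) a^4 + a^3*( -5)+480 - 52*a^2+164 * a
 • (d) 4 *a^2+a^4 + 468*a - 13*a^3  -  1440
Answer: c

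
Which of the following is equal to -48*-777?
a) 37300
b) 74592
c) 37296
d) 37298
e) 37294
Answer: c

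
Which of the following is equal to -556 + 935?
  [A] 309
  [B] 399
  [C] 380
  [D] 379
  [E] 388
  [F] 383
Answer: D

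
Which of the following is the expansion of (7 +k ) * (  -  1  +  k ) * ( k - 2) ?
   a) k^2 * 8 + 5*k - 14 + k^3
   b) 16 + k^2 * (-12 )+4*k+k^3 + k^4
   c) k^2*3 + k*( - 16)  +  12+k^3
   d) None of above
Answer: d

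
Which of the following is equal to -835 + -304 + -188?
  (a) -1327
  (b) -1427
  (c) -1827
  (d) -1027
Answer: a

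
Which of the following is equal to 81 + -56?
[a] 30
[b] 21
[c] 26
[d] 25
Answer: d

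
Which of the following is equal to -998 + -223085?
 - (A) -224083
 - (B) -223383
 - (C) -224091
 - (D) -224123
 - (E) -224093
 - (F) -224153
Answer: A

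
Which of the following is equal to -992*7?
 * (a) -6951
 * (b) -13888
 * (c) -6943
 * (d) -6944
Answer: d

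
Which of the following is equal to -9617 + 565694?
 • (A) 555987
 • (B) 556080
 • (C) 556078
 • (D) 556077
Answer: D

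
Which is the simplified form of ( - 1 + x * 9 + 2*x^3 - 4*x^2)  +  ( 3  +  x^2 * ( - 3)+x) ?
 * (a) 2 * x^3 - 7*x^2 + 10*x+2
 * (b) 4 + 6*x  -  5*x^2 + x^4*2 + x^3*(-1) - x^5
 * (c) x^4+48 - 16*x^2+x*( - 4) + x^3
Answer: a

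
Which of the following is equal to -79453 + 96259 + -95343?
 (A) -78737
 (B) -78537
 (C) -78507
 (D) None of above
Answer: B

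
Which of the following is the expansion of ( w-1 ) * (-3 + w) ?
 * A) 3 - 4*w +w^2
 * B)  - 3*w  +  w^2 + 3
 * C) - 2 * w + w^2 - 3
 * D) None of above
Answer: A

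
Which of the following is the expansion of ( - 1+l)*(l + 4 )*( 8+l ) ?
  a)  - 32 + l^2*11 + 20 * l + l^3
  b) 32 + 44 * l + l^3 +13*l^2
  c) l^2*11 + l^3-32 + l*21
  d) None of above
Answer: a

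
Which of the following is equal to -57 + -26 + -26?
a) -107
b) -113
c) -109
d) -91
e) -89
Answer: c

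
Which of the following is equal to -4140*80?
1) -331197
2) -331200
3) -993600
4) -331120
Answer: 2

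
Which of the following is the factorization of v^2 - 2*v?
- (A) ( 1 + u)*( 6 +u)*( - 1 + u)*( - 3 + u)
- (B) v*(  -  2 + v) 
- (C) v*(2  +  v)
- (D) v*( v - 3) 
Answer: B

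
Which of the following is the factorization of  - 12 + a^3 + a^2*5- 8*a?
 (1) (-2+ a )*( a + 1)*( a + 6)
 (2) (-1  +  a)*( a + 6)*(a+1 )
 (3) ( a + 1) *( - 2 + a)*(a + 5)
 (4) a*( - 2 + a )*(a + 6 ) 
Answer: 1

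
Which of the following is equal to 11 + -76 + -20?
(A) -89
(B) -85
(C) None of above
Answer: B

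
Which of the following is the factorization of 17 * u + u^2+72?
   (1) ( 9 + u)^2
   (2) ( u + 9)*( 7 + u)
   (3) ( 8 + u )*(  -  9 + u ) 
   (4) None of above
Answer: 4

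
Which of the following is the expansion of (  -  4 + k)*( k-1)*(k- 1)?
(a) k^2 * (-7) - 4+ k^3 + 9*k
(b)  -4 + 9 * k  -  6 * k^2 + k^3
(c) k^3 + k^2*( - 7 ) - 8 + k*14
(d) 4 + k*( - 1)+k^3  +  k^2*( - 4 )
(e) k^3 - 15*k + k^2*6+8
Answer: b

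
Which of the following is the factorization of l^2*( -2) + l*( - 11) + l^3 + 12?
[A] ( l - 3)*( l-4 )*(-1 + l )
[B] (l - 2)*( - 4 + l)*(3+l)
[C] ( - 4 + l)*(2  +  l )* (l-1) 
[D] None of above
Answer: D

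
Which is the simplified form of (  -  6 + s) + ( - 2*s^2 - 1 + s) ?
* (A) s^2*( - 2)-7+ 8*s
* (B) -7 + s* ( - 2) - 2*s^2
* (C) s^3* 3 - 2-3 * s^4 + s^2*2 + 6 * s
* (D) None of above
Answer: D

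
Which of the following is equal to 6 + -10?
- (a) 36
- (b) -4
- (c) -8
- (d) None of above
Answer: b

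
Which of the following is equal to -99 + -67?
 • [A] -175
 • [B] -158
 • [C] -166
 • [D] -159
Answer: C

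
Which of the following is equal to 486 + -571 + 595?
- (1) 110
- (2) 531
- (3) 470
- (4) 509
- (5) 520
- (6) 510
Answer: 6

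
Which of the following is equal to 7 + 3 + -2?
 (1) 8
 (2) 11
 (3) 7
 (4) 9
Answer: 1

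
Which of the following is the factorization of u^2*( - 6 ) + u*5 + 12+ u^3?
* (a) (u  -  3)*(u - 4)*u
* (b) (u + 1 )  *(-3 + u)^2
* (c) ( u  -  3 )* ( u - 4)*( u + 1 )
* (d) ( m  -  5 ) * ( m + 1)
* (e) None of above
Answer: c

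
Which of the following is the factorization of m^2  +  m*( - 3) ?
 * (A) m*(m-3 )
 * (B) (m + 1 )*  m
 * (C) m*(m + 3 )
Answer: A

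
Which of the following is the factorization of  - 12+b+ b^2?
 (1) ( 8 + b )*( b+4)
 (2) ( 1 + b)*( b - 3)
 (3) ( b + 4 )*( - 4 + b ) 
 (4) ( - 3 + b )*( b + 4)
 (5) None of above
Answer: 4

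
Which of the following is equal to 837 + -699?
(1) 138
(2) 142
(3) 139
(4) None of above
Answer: 1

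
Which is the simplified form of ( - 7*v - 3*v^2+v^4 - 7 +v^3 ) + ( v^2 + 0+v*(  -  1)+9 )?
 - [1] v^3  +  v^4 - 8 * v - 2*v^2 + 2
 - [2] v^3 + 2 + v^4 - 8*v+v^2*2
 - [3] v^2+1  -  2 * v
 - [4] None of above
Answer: 1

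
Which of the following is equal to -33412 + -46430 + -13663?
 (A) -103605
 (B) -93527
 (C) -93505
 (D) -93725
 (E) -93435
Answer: C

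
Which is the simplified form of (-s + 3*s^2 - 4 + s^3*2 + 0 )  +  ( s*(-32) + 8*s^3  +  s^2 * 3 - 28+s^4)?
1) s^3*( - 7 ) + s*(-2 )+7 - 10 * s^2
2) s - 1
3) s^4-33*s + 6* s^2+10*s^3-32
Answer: 3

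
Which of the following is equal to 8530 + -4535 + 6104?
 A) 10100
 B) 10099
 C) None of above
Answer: B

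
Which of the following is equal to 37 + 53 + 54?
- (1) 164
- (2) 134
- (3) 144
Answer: 3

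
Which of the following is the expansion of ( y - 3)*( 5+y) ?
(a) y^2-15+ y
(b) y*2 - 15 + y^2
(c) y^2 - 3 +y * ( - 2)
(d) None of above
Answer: b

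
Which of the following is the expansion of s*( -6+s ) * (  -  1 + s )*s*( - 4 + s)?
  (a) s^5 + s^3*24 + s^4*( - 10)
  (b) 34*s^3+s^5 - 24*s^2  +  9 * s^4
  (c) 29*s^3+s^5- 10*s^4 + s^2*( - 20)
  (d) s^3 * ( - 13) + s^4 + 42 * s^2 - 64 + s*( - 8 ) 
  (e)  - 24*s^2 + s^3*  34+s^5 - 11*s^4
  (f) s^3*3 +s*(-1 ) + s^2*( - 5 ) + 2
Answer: e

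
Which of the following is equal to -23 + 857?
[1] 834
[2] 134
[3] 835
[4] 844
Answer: 1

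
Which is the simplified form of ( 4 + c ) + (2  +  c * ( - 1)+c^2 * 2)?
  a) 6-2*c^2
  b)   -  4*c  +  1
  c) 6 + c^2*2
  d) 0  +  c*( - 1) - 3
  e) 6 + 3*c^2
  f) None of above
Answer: c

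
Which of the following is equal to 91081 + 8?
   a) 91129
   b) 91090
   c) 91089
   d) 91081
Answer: c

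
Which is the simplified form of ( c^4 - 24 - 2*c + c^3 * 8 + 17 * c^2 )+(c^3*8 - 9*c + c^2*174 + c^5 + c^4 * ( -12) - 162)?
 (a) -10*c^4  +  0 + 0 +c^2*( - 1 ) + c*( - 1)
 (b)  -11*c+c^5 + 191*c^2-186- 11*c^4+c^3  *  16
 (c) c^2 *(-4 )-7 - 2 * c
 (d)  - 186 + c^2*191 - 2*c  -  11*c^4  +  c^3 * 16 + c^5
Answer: b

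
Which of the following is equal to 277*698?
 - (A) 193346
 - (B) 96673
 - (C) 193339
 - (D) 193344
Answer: A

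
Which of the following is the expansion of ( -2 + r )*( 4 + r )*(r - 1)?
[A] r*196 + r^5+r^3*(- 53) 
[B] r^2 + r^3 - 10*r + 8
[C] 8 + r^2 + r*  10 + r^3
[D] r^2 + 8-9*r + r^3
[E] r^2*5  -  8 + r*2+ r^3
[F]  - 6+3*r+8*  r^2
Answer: B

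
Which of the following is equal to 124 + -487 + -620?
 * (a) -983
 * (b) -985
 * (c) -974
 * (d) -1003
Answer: a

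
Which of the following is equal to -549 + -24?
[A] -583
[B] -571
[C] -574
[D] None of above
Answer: D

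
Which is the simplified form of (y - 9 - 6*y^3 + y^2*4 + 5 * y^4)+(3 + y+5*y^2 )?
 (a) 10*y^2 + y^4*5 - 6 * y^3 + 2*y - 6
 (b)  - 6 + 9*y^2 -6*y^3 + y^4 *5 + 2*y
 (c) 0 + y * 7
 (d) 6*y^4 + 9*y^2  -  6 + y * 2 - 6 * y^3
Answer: b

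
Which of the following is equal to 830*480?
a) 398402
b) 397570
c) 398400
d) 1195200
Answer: c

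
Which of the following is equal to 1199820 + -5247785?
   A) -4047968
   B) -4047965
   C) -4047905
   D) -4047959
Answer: B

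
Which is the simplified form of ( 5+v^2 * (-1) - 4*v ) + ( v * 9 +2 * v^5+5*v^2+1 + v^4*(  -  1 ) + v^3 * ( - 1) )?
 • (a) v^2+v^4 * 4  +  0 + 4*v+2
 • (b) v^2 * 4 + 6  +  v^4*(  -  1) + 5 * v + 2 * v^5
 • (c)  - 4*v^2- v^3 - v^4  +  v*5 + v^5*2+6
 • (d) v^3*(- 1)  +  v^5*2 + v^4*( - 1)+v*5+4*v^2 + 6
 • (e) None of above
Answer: d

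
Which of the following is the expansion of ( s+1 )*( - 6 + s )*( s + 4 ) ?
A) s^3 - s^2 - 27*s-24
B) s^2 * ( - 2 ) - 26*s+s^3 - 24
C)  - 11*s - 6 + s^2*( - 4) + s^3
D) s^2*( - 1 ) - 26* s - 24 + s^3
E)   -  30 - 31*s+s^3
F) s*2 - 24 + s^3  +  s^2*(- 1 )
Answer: D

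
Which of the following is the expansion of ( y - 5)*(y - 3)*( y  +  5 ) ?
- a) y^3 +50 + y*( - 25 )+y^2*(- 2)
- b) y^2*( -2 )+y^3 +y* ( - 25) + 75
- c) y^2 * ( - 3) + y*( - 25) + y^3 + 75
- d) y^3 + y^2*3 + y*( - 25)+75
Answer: c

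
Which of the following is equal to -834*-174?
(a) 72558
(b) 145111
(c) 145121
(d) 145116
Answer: d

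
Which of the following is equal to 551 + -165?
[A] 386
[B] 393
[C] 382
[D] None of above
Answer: A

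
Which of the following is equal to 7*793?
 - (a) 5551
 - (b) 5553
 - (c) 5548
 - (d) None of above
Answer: a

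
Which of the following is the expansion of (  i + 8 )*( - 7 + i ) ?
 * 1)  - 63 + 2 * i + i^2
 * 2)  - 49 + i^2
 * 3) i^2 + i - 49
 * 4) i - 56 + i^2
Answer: 4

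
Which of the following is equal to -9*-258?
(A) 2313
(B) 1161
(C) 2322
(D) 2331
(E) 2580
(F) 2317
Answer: C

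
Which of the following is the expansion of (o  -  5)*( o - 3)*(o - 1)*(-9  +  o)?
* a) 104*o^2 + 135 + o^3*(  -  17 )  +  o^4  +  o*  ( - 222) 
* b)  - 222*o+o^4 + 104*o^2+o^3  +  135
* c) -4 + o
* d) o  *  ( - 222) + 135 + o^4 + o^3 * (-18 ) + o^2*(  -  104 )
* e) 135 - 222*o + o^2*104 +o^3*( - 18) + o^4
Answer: e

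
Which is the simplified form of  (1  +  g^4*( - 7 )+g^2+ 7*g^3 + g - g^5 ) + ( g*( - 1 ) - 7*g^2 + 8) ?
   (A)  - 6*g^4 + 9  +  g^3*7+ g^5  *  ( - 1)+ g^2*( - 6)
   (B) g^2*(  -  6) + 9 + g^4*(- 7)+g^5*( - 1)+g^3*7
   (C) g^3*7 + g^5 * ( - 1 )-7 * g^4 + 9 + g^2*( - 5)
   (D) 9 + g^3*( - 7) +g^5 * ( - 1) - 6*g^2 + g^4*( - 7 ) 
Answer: B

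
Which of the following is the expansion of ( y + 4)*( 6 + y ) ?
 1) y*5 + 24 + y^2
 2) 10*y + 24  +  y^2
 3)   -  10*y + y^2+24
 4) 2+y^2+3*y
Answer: 2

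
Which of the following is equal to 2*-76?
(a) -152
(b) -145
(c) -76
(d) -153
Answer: a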